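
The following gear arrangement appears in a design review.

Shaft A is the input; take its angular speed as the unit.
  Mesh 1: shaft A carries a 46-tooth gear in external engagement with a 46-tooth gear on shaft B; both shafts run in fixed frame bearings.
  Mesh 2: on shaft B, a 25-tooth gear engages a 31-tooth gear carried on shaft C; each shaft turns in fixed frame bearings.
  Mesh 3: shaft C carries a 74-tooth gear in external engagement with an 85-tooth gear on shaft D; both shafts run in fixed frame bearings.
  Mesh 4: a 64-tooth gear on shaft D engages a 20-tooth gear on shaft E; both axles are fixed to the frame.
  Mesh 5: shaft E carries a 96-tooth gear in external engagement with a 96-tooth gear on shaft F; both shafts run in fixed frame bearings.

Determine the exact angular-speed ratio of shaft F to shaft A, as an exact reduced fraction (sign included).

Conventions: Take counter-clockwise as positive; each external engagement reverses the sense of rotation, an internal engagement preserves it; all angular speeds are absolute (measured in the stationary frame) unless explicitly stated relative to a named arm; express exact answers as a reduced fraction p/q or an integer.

class = fixed-axis compound train [5 meshes; 5 ratios multiply, 5 sense flips]
mesh 1 [46T→46T]: running ratio 1, sense −
mesh 2 [25T→31T]: running ratio 25/31, sense +
mesh 3 [74T→85T]: running ratio 370/527, sense −
mesh 4 [64T→20T]: running ratio 1184/527, sense +
mesh 5 [96T→96T]: running ratio 1184/527, sense −
ω_out/ω_in = -1184/527

-1184/527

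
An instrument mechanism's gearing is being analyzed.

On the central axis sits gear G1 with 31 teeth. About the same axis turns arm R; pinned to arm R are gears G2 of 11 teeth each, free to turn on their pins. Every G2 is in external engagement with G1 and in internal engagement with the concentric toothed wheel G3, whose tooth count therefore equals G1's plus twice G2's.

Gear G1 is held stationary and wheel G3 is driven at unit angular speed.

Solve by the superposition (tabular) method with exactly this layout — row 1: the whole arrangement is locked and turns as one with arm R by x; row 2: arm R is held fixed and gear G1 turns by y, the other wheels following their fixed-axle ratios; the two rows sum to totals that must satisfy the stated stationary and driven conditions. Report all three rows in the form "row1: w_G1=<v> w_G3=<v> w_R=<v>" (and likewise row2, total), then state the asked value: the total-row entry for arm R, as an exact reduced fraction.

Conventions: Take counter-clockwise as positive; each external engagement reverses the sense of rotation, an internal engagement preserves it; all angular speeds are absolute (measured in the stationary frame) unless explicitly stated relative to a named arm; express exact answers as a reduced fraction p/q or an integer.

row1: w_G1=53/84 w_G3=53/84 w_R=53/84
row2: w_G1=-53/84 w_G3=31/84 w_R=0
total: w_G1=0 w_G3=1 w_R=53/84
asked value: 53/84

class = planetary set [G3 = 31+2·11 = 53; Willis about the carrier]
row 1 — lock + rotate with arm: ω_sun = ω_ring = ω_arm = x
row 2: sun turns y, ring = −(31/53)·y, arm 0
boundary: total ω_sun = x + y = 0 and total ω_ring = x − (31/53)·y = 1  ⇒  y = -53/84, x = 53/84
row 2 ring = −(31/53)·(-53/84) = 31/84
totals (row 1 + row 2): sun 53/84 + (-53/84) = 0, ring 53/84 + 31/84 = 1, arm 53/84 + 0 = 53/84
asked cell (total, arm) = 53/84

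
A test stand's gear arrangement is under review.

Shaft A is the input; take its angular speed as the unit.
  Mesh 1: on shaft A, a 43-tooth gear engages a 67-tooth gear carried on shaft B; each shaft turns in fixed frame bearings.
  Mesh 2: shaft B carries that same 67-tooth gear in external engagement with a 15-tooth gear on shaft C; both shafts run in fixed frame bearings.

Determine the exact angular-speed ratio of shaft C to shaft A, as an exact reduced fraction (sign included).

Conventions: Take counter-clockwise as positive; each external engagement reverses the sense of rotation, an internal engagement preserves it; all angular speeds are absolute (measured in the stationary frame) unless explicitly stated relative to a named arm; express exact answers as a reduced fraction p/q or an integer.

43/15

class = fixed-axis compound train [2 meshes; 2 ratios multiply, 2 sense flips]
mesh 1 [43T→67T]: running ratio 43/67, sense −
mesh 2 [67T→15T]: running ratio 43/15, sense +
ω_out/ω_in = 43/15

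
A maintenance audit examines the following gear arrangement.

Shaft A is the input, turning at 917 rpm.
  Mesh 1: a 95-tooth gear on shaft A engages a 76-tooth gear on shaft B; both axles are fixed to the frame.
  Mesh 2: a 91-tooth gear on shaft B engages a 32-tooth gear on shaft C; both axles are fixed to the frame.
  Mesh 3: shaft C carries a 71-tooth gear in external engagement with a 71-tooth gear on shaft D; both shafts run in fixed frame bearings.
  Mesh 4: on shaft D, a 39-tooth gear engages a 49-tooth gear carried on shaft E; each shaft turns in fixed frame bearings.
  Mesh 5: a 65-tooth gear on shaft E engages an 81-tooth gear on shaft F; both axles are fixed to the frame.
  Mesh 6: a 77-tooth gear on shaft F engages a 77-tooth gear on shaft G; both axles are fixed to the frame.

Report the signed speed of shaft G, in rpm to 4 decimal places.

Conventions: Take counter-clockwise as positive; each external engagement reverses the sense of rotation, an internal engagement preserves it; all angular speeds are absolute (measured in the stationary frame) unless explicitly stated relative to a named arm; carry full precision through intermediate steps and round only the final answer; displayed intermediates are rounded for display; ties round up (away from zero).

topology: fixed-axis compound train — 6 meshes, A→G
mesh 1 [95T→76T]: ω = 917.0000×95/76 = 1146.2500 rpm, sense flips to −
mesh 2 [91T→32T]: ω = 1146.2500×91/32 = 3259.6484 rpm, sense flips to +
mesh 3 [71T→71T]: ω = 3259.6484×71/71 = 3259.6484 rpm, sense flips to −
mesh 4 [39T→49T]: ω = 3259.6484×39/49 = 2594.4141 rpm, sense flips to +
mesh 5 [65T→81T]: ω = 2594.4141×65/81 = 2081.9372 rpm, sense flips to −
mesh 6 [77T→77T]: ω = 2081.9372×77/77 = 2081.9372 rpm, sense flips to +
signed output speed = +2081.9372 rpm

+2081.9372 rpm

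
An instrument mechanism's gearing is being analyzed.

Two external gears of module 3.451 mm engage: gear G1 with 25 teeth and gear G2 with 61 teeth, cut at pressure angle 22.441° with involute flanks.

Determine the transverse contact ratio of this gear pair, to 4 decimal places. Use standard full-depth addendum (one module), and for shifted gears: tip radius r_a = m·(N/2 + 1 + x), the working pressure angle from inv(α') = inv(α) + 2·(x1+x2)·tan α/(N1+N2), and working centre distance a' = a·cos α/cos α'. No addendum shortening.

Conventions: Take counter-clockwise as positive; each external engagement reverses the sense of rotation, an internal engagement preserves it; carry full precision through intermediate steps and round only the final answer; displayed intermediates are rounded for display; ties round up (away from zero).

recognized (one external pair, fixed centres): single-mesh tooth geometry, m = 3.451, N1 = 25, N2 = 61
base radii: r_b1 = 39.870831, r_b2 = 97.284828
tip radii: r_a1 = 46.588500, r_a2 = 108.706500
no profile shift: α' = α, a' = a
action lengths: √(r_a1²−r_b1²) = 24.099899, √(r_a2²−r_b2²) = 48.505313
base pitch p_b = π·m·cos α = 10.020633
CR = (24.099899 + 48.505313 − 148.393000·sin 22.44100°)/10.020633 = 1.592601
contact ratio ≈ 1.5926

1.5926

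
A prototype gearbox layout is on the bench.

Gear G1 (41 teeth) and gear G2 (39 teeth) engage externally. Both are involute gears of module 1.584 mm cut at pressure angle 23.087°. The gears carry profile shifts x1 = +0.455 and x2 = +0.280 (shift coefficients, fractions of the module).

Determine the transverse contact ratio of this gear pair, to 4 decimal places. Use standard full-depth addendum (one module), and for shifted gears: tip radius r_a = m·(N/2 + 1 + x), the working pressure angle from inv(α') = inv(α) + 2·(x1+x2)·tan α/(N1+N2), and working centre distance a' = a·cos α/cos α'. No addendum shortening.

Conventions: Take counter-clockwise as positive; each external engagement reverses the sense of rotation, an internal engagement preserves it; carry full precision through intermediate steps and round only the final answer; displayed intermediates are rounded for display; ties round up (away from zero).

1.4992

topology: single-mesh involute geometry — m = 1.584, 41T/39T pair
base radii: r_b1 = 29.871333, r_b2 = 28.414195
tip radii: r_a1 = 34.776720, r_a2 = 32.915520
inv(α') = inv(23.087°) + 2·(+0.455+0.280)·tan α/(41+39) = 0.03115651  ⇒  α' = 25.30692°
a' = a·cos α / cos α' = 63.3600·cos 23.087°/cos 25.30692° = 64.472934
action lengths: √(r_a1²−r_b1²) = 17.807967, √(r_a2²−r_b2²) = 16.615203
base pitch p_b = π·m·cos α = 4.577735
CR = (17.807967 + 16.615203 − 64.472934·sin 25.30692°)/4.577735 = 1.499239
contact ratio ≈ 1.4992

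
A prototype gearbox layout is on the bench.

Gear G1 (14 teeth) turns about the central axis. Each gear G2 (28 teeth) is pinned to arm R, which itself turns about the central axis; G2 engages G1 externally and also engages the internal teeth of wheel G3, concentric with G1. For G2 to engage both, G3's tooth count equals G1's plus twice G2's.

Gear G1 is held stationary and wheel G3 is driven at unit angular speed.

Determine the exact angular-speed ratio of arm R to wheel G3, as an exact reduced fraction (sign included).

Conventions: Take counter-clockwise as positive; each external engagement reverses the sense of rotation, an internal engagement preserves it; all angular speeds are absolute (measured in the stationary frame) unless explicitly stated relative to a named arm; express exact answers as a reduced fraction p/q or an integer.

5/6

class = planetary set [G3 = 14+2·28 = 70; Willis about the carrier]
ring teeth: 14 + 2·28 = 70
14(ω_sun−ω_arm) = −70(ω_ring−ω_arm),  ω_sun = 0, ω_ring = 1
14(0−ω_arm) = −70(1−ω_arm)  ⇒  84·ω_arm = 70  ⇒  ω_arm = 5/6
ω_out/ω_in = 5/6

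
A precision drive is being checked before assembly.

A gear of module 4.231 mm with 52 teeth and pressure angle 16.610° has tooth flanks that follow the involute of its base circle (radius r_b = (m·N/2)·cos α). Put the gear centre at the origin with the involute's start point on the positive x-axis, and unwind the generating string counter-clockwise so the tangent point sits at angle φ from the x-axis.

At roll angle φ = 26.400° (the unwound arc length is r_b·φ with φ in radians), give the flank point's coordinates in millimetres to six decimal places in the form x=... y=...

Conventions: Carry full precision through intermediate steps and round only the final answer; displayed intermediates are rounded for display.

class = single-mesh tooth geometry [base-circle involute, m = 4.231, 52T]
pitch radius r_p = m·N/2 = 4.231·52/2 = 110.006000
base radius r_b = r_p·cos α = 110.006000·cos 16.610° = 105.415746
roll angle φ = 26.400° = 0.46076692 rad
x = r_b·(cos φ + φ·sin φ) = 116.018983
y = r_b·(sin φ − φ·cos φ) = 3.364958

x=116.018983 y=3.364958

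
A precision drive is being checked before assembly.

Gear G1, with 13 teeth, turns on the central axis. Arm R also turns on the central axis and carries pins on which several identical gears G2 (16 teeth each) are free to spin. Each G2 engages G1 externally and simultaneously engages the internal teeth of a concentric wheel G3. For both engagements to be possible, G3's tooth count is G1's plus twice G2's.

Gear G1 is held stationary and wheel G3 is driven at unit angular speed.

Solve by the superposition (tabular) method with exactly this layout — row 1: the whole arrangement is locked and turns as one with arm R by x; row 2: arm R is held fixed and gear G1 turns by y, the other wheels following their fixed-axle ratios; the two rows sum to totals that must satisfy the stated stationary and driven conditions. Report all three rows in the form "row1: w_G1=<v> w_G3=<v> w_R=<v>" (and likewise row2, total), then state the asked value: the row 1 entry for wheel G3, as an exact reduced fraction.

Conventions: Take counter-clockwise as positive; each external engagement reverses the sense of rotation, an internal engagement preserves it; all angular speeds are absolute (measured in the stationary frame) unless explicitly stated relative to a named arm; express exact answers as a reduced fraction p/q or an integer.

row1: w_G1=45/58 w_G3=45/58 w_R=45/58
row2: w_G1=-45/58 w_G3=13/58 w_R=0
total: w_G1=0 w_G3=1 w_R=45/58
asked value: 45/58

recognized (axles ride arm R): planetary set, 13/16/45 teeth
row 1 (train locked, turned with arm): all members turn x
row 2 — arm fixed, fixed-axis ratios: sun y, ring −(13/45)·y, arm 0
boundary: total ω_sun = x + y = 0 and total ω_ring = x − (13/45)·y = 1  ⇒  y = -45/58, x = 45/58
row 2 ring = −(13/45)·(-45/58) = 13/58
totals (row 1 + row 2): sun 45/58 + (-45/58) = 0, ring 45/58 + 13/58 = 1, arm 45/58 + 0 = 45/58
asked cell (row1, ring) = 45/58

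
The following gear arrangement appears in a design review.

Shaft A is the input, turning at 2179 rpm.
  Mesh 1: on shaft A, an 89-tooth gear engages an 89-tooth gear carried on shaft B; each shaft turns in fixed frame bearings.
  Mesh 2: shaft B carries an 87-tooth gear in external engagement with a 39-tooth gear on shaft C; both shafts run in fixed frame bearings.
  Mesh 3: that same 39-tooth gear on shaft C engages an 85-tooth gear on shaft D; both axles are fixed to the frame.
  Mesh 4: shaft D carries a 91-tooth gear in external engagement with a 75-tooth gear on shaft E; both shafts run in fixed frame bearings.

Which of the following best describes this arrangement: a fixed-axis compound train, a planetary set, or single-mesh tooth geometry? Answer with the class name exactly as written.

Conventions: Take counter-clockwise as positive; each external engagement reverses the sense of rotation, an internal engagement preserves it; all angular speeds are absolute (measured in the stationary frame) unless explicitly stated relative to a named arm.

recognized (5 fixed axles, 4 meshes): fixed-axis compound train
classification: fixed-axis compound train

fixed-axis compound train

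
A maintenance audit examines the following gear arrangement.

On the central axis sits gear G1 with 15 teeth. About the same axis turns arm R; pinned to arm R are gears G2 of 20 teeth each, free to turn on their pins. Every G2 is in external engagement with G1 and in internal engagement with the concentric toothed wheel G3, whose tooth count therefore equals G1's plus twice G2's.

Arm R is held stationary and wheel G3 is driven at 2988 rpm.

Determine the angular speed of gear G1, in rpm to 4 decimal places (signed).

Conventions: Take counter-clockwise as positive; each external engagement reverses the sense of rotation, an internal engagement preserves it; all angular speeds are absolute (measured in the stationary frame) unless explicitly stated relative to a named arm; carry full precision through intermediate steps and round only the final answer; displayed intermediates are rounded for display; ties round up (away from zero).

class = planetary set [G3 = 15+2·20 = 55; Willis about the carrier]
normalise by the input: solve with ω_ring = 1, then scale by 2988 rpm
ring teeth: 15 + 2·20 = 55
15(ω_sun−ω_arm) = −55(ω_ring−ω_arm),  ω_arm = 0, ω_ring = 1
ω_sun = 0 − (55/15)(1−0) = -11/3
scale: ω_sun = -11/3 × 2988 rpm = -10956.0000 rpm

-10956.0000 rpm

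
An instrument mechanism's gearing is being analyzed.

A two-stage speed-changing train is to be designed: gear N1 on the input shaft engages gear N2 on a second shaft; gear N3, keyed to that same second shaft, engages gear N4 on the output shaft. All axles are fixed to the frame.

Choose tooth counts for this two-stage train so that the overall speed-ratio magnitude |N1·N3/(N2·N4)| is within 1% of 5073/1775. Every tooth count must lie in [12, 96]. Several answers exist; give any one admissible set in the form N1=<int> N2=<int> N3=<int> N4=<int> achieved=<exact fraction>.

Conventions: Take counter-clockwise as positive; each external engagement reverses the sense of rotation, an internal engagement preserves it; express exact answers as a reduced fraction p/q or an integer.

class = fixed-axis compound train [2-stage, 5073/1775 wanted]
target = 5073/1775 in lowest terms: an exact hit needs N1·N3 = k·5073 and N2·N4 = k·1775 for one integer k, every count in [12, 96]; additionally prefer no 1:1 stage (N1 ≠ N2, N3 ≠ N4)
k = 1: N1·N3 = 5073 = 57·89, N2·N4 = 1775 = 25·71
achieved = 57·89/(25·71) = 5073/1775; |achieved − target| = 0 ≤ 5073/177500 ✓

N1=57 N2=25 N3=89 N4=71 achieved=5073/1775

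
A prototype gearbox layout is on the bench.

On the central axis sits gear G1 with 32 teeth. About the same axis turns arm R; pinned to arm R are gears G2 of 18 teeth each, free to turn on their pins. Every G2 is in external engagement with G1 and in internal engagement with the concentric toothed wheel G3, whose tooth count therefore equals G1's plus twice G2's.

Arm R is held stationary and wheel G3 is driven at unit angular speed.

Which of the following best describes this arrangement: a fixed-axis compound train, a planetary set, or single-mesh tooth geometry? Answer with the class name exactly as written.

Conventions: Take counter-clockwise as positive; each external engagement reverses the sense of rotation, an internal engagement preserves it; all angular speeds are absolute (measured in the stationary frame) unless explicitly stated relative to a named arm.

planetary set

topology: planetary set — G1 32T / G2 18T / G3 68T, arm = carrier (Willis)
classification: planetary set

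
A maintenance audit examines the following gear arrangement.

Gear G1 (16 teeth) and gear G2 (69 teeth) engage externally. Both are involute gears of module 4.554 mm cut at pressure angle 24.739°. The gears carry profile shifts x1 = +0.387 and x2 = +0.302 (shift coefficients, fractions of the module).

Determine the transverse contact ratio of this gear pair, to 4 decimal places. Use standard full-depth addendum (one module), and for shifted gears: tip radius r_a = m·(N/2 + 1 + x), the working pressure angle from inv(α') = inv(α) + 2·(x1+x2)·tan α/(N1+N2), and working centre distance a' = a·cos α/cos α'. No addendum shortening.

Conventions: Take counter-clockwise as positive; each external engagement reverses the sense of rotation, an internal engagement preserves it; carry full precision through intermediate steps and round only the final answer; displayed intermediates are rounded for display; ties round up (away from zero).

1.3814

class = single-mesh tooth geometry [involute pair 16T × 69T, m = 4.554]
base radii: r_b1 = 33.088400, r_b2 = 142.693724
tip radii: r_a1 = 42.748398, r_a2 = 163.042308
inv(α') = inv(24.739°) + 2·(+0.387+0.302)·tan α/(16+69) = 0.03646650  ⇒  α' = 26.59117°
a' = a·cos α / cos α' = 193.5450·cos 24.739°/cos 26.59117° = 196.575219
action lengths: √(r_a1²−r_b1²) = 27.066277, √(r_a2²−r_b2²) = 78.875188
base pitch p_b = π·m·cos α = 12.993784
CR = (27.066277 + 78.875188 − 196.575219·sin 26.59117°)/12.993784 = 1.381446
contact ratio ≈ 1.3814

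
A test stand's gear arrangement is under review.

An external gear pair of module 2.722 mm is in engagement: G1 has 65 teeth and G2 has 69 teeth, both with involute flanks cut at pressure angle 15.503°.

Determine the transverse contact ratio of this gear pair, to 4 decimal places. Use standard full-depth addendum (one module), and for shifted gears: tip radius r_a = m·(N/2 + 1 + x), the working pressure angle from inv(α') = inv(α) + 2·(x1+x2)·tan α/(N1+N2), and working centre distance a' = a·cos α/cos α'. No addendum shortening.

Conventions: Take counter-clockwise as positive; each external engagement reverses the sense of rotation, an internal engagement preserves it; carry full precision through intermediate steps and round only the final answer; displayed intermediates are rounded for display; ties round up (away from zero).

2.1262

recognized (one external pair, fixed centres): single-mesh tooth geometry, m = 2.722, N1 = 65, N2 = 69
base radii: r_b1 = 85.246330, r_b2 = 90.492258
tip radii: r_a1 = 91.187000, r_a2 = 96.631000
no profile shift: α' = α, a' = a
action lengths: √(r_a1²−r_b1²) = 32.374870, √(r_a2²−r_b2²) = 33.892498
base pitch p_b = π·m·cos α = 8.240284
CR = (32.374870 + 33.892498 − 182.374000·sin 15.50300°)/8.240284 = 2.126241
contact ratio ≈ 2.1262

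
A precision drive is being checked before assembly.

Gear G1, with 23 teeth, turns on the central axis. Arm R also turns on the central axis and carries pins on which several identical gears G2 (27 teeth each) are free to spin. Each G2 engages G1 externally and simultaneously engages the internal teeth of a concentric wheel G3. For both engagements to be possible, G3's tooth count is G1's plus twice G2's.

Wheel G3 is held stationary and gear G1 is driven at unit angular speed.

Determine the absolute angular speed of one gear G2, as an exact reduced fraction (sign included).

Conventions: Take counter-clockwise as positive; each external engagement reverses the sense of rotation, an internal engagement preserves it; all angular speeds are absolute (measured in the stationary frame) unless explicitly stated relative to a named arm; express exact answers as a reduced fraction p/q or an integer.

-23/54

recognized (axles ride arm R): planetary set, 23/27/77 teeth
ring teeth: 23 + 2·27 = 77
23(ω_sun−ω_arm) = −77(ω_ring−ω_arm),  ω_ring = 0, ω_sun = 1
23(1−ω_arm) = −77(0−ω_arm)  ⇒  100·ω_arm = 23  ⇒  ω_arm = 23/100
sun–planet mesh: 23·(1−23/100) = −27·(ω_p−ω_arm)  ⇒  ω_p−ω_arm = -1771/2700
ω_p = 23/100 − 1771/2700 = -23/54
exact speed ratio = -23/54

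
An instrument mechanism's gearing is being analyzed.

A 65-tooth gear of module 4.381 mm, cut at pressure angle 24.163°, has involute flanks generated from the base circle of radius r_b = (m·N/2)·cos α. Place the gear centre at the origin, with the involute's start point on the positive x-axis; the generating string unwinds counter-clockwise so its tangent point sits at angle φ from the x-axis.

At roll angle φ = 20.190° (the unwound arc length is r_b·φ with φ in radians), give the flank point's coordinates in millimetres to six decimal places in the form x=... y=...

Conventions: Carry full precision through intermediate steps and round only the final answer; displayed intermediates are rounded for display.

x=137.724461 y=1.871337

topology: single-mesh involute geometry — m = 4.381, N = 65
pitch radius r_p = m·N/2 = 4.381·65/2 = 142.382500
base radius r_b = r_p·cos α = 142.382500·cos 24.163° = 129.907606
roll angle φ = 20.190° = 0.35238198 rad
x = r_b·(cos φ + φ·sin φ) = 137.724461
y = r_b·(sin φ − φ·cos φ) = 1.871337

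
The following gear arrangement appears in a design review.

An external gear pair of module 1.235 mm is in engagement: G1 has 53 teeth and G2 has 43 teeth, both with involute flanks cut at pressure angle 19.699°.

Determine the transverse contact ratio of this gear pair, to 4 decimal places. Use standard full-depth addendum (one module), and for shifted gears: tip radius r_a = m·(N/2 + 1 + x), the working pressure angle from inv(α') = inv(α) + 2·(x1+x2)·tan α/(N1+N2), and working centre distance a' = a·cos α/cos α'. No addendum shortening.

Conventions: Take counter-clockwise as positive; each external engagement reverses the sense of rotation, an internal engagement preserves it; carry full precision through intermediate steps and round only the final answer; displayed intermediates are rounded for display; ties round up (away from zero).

recognized (one external pair, fixed centres): single-mesh tooth geometry, m = 1.235, N1 = 53, N2 = 43
base radii: r_b1 = 30.812170, r_b2 = 24.998553
tip radii: r_a1 = 33.962500, r_a2 = 27.787500
no profile shift: α' = α, a' = a
action lengths: √(r_a1²−r_b1²) = 14.285013, √(r_a2²−r_b2²) = 12.133322
base pitch p_b = π·m·cos α = 3.652803
CR = (14.285013 + 12.133322 − 59.280000·sin 19.69900°)/3.652803 = 1.762017
contact ratio ≈ 1.7620

1.7620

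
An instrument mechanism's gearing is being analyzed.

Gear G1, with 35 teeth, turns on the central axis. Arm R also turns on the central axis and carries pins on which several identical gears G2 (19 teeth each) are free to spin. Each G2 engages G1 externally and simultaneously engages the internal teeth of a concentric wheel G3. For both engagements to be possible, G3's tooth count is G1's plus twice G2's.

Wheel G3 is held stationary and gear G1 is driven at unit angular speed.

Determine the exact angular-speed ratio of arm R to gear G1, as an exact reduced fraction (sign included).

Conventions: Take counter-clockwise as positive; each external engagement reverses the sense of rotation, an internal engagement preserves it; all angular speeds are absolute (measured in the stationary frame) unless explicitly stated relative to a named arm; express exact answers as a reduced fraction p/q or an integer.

35/108

planetary set (35T centre, 19T on arm, 73T internal) — Willis relation
ring teeth: 35 + 2·19 = 73
35(ω_sun−ω_arm) = −73(ω_ring−ω_arm),  ω_ring = 0, ω_sun = 1
35(1−ω_arm) = −73(0−ω_arm)  ⇒  108·ω_arm = 35  ⇒  ω_arm = 35/108
ω_out/ω_in = 35/108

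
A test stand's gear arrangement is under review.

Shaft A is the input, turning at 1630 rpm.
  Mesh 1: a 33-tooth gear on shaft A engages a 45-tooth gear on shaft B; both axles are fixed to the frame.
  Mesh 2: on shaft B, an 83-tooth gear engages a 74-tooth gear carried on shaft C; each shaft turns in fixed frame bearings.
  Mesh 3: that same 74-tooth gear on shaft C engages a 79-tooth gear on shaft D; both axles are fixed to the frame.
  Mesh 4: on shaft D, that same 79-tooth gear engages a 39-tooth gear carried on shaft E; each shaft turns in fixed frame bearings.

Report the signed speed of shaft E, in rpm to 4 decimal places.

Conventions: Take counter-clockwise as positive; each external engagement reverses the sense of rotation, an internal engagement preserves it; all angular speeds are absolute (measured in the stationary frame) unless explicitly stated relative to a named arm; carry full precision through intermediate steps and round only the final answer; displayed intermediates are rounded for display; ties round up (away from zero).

+2543.9145 rpm

4-mesh fixed-axis compound train (all bearings frame-fixed)
mesh 1 [33T→45T]: ω = 1630.0000×33/45 = 1195.3333 rpm, sense flips to −
mesh 2 [83T→74T]: ω = 1195.3333×83/74 = 1340.7117 rpm, sense flips to +
mesh 3 [74T→79T]: ω = 1340.7117×74/79 = 1255.8565 rpm, sense flips to −
mesh 4 [79T→39T]: ω = 1255.8565×79/39 = 2543.9145 rpm, sense flips to +
signed output speed = +2543.9145 rpm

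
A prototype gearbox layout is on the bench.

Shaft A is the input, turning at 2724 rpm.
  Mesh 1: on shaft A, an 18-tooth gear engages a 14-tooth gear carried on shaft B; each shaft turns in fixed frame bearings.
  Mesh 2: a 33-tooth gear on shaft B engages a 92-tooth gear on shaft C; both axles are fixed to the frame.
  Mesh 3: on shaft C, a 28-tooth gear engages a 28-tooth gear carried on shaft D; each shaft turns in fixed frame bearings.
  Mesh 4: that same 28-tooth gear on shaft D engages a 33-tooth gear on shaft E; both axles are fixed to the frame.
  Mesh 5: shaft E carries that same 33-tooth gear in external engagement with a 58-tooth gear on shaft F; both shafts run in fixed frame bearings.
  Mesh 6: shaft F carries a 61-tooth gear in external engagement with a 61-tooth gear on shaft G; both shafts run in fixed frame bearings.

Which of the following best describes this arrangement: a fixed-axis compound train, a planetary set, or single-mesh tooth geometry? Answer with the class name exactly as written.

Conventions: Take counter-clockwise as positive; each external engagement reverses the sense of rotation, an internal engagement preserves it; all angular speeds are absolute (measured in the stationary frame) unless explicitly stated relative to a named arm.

fixed-axis compound train

6-mesh fixed-axis compound train (all bearings frame-fixed)
classification: fixed-axis compound train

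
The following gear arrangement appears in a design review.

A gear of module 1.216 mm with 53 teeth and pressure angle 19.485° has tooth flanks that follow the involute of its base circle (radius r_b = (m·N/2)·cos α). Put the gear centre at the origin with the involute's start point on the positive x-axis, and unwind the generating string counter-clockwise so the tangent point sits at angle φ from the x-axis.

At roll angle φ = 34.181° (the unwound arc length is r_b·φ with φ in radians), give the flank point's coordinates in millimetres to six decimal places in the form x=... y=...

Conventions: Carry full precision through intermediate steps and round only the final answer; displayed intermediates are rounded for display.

x=35.312749 y=2.074415

recognized (one wheel, involute flank): single-mesh tooth geometry, m = 1.216, N = 53
pitch radius r_p = m·N/2 = 1.216·53/2 = 32.224000
base radius r_b = r_p·cos α = 32.224000·cos 19.485° = 30.378494
roll angle φ = 34.181° = 0.59657099 rad
x = r_b·(cos φ + φ·sin φ) = 35.312749
y = r_b·(sin φ − φ·cos φ) = 2.074415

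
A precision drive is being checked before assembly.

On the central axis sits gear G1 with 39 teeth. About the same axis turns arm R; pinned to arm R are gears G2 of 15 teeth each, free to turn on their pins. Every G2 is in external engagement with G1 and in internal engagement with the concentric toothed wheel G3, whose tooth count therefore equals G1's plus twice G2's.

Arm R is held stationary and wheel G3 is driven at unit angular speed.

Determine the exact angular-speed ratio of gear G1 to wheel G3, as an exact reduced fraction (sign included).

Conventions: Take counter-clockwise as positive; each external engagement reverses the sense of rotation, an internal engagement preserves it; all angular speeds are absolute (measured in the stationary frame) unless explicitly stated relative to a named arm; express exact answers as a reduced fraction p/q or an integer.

class = planetary set [G3 = 39+2·15 = 69; Willis about the carrier]
ring teeth: 39 + 2·15 = 69
39(ω_sun−ω_arm) = −69(ω_ring−ω_arm),  ω_arm = 0, ω_ring = 1
ω_sun = 0 − (69/39)(1−0) = -23/13
ω_out/ω_in = -23/13

-23/13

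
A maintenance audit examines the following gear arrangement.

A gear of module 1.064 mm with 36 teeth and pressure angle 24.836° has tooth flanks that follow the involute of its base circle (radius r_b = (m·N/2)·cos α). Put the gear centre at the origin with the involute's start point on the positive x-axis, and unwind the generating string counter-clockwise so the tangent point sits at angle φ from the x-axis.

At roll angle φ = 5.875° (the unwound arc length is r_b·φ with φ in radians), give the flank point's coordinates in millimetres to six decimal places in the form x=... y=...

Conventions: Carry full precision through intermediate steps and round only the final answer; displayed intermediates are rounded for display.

x=17.471834 y=0.006239

single-mesh involute tooth geometry (36T wheel at module 1.064)
pitch radius r_p = m·N/2 = 1.064·36/2 = 19.152000
base radius r_b = r_p·cos α = 19.152000·cos 24.836° = 17.380703
roll angle φ = 5.875° = 0.10253809 rad
x = r_b·(cos φ + φ·sin φ) = 17.471834
y = r_b·(sin φ − φ·cos φ) = 0.006239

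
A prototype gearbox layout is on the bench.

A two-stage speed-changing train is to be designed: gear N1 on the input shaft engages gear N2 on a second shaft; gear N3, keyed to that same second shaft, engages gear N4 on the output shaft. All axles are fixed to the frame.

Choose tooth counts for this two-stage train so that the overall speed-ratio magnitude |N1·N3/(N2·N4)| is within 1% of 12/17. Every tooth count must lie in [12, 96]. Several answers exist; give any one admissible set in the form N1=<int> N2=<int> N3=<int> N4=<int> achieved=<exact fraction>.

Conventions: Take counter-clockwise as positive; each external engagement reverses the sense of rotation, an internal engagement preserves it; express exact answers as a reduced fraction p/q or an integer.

N1=12 N2=13 N3=13 N4=17 achieved=12/17

class = fixed-axis compound train [2-stage, 12/17 wanted]
target = 12/17 in lowest terms: an exact hit needs N1·N3 = k·12 and N2·N4 = k·17 for one integer k, every count in [12, 96]; additionally prefer no 1:1 stage (N1 ≠ N2, N3 ≠ N4)
k = 1…12: no 1:1-free in-range split of k·12 and k·17 into factor pairs; take k = 13
k = 13: N1·N3 = 156 = 12·13, N2·N4 = 221 = 13·17
achieved = 12·13/(13·17) = 12/17; |achieved − target| = 0 ≤ 3/425 ✓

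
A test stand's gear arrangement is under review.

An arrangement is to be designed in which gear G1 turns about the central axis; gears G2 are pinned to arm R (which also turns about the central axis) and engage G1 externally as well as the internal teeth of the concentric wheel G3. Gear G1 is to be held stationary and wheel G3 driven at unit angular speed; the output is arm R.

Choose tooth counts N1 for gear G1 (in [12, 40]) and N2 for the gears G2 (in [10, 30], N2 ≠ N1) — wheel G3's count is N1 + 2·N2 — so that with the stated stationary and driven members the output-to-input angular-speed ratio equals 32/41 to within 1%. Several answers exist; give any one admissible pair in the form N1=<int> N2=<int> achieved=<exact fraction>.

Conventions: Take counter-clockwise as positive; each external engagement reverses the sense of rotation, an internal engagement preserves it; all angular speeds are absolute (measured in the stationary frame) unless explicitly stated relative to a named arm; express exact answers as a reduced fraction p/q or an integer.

planetary set to be sized for 32/41 (Willis relation)
Willis with ω_sun = 0: ω_arm/ω_ring = N3/(N1+N3); set equal to 32/41  ⇒  N3/N1 = (32/41)/(1 − 32/41) = 32/9
N3 = N1 + 2·N2  ⇒  N2/N1 = (N3/N1 − 1)/2 = (32/9 − 1)/2 = 23/18
smallest multiple with N1 ≥ 12 and N2 ≥ 10: k = 1  ⇒  N1 = 1·18 = 18, N2 = 1·23 = 23 (N1 ≤ 40, N2 ≤ 30, N2 ≠ N1 ✓), N3 = 18 + 2·23 = 64
check: N3/(N1+N3) with N1 = 18, N3 = 64 gives 32/41; |achieved − target| = 0 ≤ 8/1025 ✓

N1=18 N2=23 achieved=32/41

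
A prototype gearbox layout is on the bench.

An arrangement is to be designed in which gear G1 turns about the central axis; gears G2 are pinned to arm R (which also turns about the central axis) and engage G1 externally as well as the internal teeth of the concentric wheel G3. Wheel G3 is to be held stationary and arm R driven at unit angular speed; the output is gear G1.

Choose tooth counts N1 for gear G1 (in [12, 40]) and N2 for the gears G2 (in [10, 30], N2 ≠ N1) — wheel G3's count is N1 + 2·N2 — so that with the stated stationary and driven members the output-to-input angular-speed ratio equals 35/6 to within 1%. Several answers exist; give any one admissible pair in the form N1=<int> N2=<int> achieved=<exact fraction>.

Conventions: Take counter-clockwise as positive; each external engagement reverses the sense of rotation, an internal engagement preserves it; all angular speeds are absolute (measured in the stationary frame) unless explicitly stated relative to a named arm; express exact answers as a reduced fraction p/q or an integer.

design class (target 35/6): planetary set
Willis with ω_ring = 0: ω_sun/ω_arm = (N1+N3)/N1; set equal to 35/6  ⇒  N3/N1 = 35/6 − 1 = 29/6
N3 = N1 + 2·N2  ⇒  N2/N1 = (N3/N1 − 1)/2 = (29/6 − 1)/2 = 23/12
smallest multiple with N1 ≥ 12 and N2 ≥ 10: k = 1  ⇒  N1 = 1·12 = 12, N2 = 1·23 = 23 (N1 ≤ 40, N2 ≤ 30, N2 ≠ N1 ✓), N3 = 12 + 2·23 = 58
check: (N1+N3)/N1 with N1 = 12, N3 = 58 gives 35/6; |achieved − target| = 0 ≤ 7/120 ✓

N1=12 N2=23 achieved=35/6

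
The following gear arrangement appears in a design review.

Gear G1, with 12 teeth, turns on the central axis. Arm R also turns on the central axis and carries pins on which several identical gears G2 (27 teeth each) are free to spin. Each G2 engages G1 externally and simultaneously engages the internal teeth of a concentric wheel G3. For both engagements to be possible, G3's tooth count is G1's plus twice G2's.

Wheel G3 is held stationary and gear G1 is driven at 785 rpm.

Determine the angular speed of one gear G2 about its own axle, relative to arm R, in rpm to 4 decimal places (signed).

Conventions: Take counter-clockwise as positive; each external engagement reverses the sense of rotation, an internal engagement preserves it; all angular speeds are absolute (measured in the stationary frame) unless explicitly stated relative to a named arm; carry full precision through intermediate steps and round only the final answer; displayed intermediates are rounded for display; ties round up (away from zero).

-295.2137 rpm

recognized (axles ride arm R): planetary set, 12/27/66 teeth
normalise by the input: solve with ω_sun = 1, then scale by 785 rpm
ring teeth: 12 + 2·27 = 66
12(ω_sun−ω_arm) = −66(ω_ring−ω_arm),  ω_ring = 0, ω_sun = 1
12(1−ω_arm) = −66(0−ω_arm)  ⇒  78·ω_arm = 12  ⇒  ω_arm = 2/13
sun–planet mesh: 12·(1−2/13) = −27·(ω_p−ω_arm)  ⇒  ω_p−ω_arm = -44/117
scale: ω_p−ω_arm = -44/117 × 785 rpm = -295.2137 rpm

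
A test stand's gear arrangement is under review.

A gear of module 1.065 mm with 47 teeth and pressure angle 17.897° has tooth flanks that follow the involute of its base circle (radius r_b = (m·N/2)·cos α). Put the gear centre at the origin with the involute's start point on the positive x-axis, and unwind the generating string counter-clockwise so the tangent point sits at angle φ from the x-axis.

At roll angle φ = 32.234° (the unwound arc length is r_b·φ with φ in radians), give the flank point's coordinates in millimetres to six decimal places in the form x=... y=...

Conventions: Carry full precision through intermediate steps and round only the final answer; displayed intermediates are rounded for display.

topology: single-mesh involute geometry — m = 1.065, N = 47
pitch radius r_p = m·N/2 = 1.065·47/2 = 25.027500
base radius r_b = r_p·cos α = 25.027500·cos 17.897° = 23.816432
roll angle φ = 32.234° = 0.56258943 rad
x = r_b·(cos φ + φ·sin φ) = 27.292435
y = r_b·(sin φ − φ·cos φ) = 1.369373

x=27.292435 y=1.369373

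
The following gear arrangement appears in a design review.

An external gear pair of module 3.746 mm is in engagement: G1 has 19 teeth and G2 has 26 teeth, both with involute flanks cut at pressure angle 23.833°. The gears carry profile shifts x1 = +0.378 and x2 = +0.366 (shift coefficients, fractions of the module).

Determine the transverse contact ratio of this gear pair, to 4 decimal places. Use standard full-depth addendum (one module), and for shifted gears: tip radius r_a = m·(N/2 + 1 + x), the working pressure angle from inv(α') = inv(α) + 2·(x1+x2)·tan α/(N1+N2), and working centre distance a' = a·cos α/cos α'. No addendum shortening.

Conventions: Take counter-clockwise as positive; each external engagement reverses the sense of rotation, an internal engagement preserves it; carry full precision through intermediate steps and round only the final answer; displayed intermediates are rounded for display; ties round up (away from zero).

1.3611

class = single-mesh tooth geometry [involute pair 19T × 26T, m = 3.746]
base radii: r_b1 = 32.552393, r_b2 = 44.545380
tip radii: r_a1 = 40.748988, r_a2 = 53.815036
inv(α') = inv(23.833°) + 2·(+0.378+0.366)·tan α/(19+26) = 0.04038330  ⇒  α' = 27.45377°
a' = a·cos α / cos α' = 84.2850·cos 23.833°/cos 27.45377° = 86.882175
action lengths: √(r_a1²−r_b1²) = 24.511665, √(r_a2²−r_b2²) = 30.195484
base pitch p_b = π·m·cos α = 10.764880
CR = (24.511665 + 30.195484 − 86.882175·sin 27.45377°)/10.764880 = 1.361057
contact ratio ≈ 1.3611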